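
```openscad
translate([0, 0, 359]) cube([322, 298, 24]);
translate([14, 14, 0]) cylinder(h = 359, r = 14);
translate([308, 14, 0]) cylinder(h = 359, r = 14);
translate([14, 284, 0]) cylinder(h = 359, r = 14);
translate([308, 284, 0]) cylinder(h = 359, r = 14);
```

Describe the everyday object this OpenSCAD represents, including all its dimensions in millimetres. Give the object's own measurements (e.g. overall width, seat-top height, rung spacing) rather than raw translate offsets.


A simple wooden stool: a rectangular seat 322 mm (x) by 298 mm (y), 24 mm thick, top face at z = 383 mm, on four round legs, each 28 mm in diameter. The legs rest on z = 0, each leg's axis is inset half a diameter from the nearest pair of seat edges (so the leg's bounding box is flush with the corner).


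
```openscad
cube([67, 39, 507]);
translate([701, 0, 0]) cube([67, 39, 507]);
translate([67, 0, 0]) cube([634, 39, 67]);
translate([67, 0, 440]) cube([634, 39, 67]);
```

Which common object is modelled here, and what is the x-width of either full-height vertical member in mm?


A picture frame. The border width is 67 mm.

Four thin pieces enclosing a rectangular opening — a picture frame. The two full-height stiles are 507 mm tall; the top rail sits at z = 440 and is 67 mm tall, so the border above the opening is 507 − 440 = 67 mm, matching the stile x-width.


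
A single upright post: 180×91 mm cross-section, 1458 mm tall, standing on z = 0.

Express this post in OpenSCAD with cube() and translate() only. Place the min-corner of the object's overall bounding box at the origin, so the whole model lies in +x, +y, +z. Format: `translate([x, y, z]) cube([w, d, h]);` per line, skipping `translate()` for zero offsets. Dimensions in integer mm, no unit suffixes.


cube([180, 91, 1458]);


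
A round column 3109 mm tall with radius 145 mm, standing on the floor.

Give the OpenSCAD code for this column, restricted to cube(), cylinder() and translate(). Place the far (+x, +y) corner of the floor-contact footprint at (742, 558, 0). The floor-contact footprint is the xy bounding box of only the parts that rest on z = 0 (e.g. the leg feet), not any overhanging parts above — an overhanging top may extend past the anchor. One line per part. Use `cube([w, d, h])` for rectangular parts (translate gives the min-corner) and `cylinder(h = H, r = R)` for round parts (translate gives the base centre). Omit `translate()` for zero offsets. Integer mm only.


translate([597, 413, 0]) cylinder(h = 3109, r = 145);


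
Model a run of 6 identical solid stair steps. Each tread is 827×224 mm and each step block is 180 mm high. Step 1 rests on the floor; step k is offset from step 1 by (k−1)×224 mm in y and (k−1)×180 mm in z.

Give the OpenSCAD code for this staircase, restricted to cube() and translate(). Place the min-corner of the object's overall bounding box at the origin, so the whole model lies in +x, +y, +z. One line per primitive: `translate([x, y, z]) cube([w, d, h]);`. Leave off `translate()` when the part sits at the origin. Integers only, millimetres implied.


cube([827, 224, 180]);
translate([0, 224, 180]) cube([827, 224, 180]);
translate([0, 448, 360]) cube([827, 224, 180]);
translate([0, 672, 540]) cube([827, 224, 180]);
translate([0, 896, 720]) cube([827, 224, 180]);
translate([0, 1120, 900]) cube([827, 224, 180]);


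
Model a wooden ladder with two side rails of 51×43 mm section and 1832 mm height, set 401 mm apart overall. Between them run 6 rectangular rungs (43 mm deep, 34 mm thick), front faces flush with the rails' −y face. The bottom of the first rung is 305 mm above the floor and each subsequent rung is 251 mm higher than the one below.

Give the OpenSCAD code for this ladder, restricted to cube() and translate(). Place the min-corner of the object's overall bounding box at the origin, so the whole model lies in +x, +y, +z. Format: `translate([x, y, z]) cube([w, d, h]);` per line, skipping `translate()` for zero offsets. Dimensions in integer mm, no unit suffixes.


cube([51, 43, 1832]);
translate([350, 0, 0]) cube([51, 43, 1832]);
translate([51, 0, 305]) cube([299, 43, 34]);
translate([51, 0, 556]) cube([299, 43, 34]);
translate([51, 0, 807]) cube([299, 43, 34]);
translate([51, 0, 1058]) cube([299, 43, 34]);
translate([51, 0, 1309]) cube([299, 43, 34]);
translate([51, 0, 1560]) cube([299, 43, 34]);


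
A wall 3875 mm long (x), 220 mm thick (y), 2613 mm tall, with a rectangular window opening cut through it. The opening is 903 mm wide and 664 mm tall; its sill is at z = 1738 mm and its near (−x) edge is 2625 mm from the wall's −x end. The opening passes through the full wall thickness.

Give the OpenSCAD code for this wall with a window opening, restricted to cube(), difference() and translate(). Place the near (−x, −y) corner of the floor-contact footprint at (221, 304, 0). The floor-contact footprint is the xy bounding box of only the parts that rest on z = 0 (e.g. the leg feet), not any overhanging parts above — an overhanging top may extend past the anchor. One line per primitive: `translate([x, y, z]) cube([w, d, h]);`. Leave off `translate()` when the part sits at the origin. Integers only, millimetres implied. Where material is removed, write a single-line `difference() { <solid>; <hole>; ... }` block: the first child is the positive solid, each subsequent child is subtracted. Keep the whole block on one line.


difference() { translate([221, 304, 0]) cube([3875, 220, 2613]); translate([2846, 304, 1738]) cube([903, 220, 664]); }


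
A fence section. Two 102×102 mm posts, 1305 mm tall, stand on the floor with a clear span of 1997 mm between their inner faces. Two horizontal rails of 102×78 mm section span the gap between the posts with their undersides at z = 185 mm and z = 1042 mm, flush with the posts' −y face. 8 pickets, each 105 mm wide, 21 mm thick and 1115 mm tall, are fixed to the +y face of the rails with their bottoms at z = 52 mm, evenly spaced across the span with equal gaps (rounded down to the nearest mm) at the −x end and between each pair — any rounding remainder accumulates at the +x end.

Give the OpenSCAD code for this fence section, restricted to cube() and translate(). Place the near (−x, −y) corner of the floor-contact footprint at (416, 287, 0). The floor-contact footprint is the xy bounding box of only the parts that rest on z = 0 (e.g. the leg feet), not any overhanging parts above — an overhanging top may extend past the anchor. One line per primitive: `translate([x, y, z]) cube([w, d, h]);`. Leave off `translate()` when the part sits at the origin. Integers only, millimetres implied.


translate([416, 287, 0]) cube([102, 102, 1305]);
translate([2515, 287, 0]) cube([102, 102, 1305]);
translate([518, 287, 185]) cube([1997, 102, 78]);
translate([518, 287, 1042]) cube([1997, 102, 78]);
translate([646, 389, 52]) cube([105, 21, 1115]);
translate([879, 389, 52]) cube([105, 21, 1115]);
translate([1112, 389, 52]) cube([105, 21, 1115]);
translate([1345, 389, 52]) cube([105, 21, 1115]);
translate([1578, 389, 52]) cube([105, 21, 1115]);
translate([1811, 389, 52]) cube([105, 21, 1115]);
translate([2044, 389, 52]) cube([105, 21, 1115]);
translate([2277, 389, 52]) cube([105, 21, 1115]);


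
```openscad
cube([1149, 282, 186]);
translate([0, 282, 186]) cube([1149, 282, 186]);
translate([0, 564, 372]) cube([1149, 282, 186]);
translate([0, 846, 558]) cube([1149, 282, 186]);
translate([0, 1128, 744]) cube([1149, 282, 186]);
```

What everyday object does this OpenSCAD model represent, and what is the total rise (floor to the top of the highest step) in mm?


A staircase. The total rise is 930 mm.

5 identical blocks, each offset up and back from the previous — a staircase. Each step is 186 mm tall and there are 5 of them, so the total rise is 5 × 186 = 930 mm.


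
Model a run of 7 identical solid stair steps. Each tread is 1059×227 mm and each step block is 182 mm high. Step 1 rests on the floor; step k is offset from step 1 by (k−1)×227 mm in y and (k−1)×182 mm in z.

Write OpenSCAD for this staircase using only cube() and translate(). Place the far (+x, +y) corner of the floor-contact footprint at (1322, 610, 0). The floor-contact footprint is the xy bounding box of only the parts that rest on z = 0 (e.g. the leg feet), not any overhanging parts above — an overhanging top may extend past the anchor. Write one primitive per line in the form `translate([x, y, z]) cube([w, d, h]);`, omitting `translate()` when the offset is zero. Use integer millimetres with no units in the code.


translate([263, 383, 0]) cube([1059, 227, 182]);
translate([263, 610, 182]) cube([1059, 227, 182]);
translate([263, 837, 364]) cube([1059, 227, 182]);
translate([263, 1064, 546]) cube([1059, 227, 182]);
translate([263, 1291, 728]) cube([1059, 227, 182]);
translate([263, 1518, 910]) cube([1059, 227, 182]);
translate([263, 1745, 1092]) cube([1059, 227, 182]);


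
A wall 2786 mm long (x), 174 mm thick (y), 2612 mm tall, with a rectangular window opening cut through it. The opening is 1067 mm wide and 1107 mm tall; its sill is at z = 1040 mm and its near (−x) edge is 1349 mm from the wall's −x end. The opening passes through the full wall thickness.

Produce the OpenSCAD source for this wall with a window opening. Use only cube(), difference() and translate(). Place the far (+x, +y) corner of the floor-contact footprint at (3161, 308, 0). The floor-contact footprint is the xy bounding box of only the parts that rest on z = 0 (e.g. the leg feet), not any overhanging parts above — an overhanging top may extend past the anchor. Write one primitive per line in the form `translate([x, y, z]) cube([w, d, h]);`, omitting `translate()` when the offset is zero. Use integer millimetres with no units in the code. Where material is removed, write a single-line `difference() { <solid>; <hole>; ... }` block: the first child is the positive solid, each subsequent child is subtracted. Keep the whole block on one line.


difference() { translate([375, 134, 0]) cube([2786, 174, 2612]); translate([1724, 134, 1040]) cube([1067, 174, 1107]); }


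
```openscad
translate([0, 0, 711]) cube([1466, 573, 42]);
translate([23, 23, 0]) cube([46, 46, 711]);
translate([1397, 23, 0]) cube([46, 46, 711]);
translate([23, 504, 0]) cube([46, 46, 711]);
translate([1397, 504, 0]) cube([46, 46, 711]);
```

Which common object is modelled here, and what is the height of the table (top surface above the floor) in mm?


A table. The table height is 753 mm.

A 1466×573×42 slab sits at z = 711 on four 46 mm square posts — a table. The top surface is at 711 + 42 = 753 mm.


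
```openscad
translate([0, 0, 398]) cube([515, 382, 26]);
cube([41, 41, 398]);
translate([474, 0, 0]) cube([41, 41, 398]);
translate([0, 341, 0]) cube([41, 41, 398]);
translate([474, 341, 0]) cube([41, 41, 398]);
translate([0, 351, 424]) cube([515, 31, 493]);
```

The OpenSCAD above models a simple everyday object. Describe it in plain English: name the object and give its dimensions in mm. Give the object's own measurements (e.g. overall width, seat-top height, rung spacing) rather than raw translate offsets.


A chair. The seat is a 515×382×26 mm slab with its top at z = 424 mm, on four 41×41 mm corner legs (flush with the seat edges, standing on z = 0). A flat backrest 31 mm thick, 493 mm tall, spans the full seat width and rises from the seat top along its +y edge, rear face flush with the rear of the seat.


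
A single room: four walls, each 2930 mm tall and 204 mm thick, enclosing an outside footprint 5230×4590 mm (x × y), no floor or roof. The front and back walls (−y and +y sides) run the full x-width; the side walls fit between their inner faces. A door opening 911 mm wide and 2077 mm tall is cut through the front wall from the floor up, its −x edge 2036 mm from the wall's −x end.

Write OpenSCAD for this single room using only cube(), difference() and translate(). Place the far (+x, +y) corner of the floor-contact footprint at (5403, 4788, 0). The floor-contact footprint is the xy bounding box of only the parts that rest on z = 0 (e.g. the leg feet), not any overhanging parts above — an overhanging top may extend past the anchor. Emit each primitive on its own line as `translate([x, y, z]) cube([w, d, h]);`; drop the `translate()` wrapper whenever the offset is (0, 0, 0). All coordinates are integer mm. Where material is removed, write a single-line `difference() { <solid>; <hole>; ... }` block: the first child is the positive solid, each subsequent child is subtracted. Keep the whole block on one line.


difference() { translate([173, 198, 0]) cube([5230, 204, 2930]); translate([2209, 198, 0]) cube([911, 204, 2077]); }
translate([173, 4584, 0]) cube([5230, 204, 2930]);
translate([173, 402, 0]) cube([204, 4182, 2930]);
translate([5199, 402, 0]) cube([204, 4182, 2930]);


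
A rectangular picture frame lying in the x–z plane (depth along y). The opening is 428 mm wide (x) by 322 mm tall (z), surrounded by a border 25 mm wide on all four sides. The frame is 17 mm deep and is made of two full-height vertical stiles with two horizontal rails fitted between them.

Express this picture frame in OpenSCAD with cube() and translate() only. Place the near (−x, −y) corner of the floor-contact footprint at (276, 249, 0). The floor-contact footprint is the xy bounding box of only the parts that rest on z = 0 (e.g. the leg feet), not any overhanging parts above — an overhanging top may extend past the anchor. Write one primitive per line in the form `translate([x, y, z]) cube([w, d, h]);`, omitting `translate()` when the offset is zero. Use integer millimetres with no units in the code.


translate([276, 249, 0]) cube([25, 17, 372]);
translate([729, 249, 0]) cube([25, 17, 372]);
translate([301, 249, 0]) cube([428, 17, 25]);
translate([301, 249, 347]) cube([428, 17, 25]);


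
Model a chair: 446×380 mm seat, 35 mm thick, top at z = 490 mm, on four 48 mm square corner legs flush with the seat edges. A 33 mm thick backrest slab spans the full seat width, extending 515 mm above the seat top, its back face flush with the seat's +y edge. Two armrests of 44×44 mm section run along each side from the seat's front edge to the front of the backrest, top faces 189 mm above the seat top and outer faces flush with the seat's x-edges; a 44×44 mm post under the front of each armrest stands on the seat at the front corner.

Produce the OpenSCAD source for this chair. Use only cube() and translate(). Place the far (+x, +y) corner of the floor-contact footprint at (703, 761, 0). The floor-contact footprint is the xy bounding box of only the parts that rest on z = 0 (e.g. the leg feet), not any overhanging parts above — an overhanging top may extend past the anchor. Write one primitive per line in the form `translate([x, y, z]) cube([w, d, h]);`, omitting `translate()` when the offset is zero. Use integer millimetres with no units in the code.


translate([257, 381, 455]) cube([446, 380, 35]);
translate([257, 381, 0]) cube([48, 48, 455]);
translate([655, 381, 0]) cube([48, 48, 455]);
translate([257, 713, 0]) cube([48, 48, 455]);
translate([655, 713, 0]) cube([48, 48, 455]);
translate([257, 728, 490]) cube([446, 33, 515]);
translate([257, 381, 635]) cube([44, 347, 44]);
translate([659, 381, 635]) cube([44, 347, 44]);
translate([257, 381, 490]) cube([44, 44, 145]);
translate([659, 381, 490]) cube([44, 44, 145]);


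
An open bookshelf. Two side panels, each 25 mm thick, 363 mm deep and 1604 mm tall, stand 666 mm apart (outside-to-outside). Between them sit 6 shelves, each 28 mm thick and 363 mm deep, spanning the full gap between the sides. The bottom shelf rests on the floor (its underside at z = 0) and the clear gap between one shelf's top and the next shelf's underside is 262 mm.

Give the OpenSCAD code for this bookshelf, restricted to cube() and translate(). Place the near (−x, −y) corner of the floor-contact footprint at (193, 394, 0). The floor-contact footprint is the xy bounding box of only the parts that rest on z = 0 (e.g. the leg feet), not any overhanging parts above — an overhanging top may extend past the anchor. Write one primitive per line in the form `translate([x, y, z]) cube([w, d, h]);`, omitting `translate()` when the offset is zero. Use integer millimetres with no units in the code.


translate([193, 394, 0]) cube([25, 363, 1604]);
translate([834, 394, 0]) cube([25, 363, 1604]);
translate([218, 394, 0]) cube([616, 363, 28]);
translate([218, 394, 290]) cube([616, 363, 28]);
translate([218, 394, 580]) cube([616, 363, 28]);
translate([218, 394, 870]) cube([616, 363, 28]);
translate([218, 394, 1160]) cube([616, 363, 28]);
translate([218, 394, 1450]) cube([616, 363, 28]);


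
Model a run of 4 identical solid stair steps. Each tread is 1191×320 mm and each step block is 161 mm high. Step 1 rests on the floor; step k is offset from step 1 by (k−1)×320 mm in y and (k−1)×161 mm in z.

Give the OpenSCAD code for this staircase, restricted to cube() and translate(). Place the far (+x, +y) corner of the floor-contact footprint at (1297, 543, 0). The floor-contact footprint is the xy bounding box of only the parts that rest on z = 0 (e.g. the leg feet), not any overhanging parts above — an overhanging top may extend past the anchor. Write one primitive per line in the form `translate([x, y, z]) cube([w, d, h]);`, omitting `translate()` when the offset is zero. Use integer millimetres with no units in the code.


translate([106, 223, 0]) cube([1191, 320, 161]);
translate([106, 543, 161]) cube([1191, 320, 161]);
translate([106, 863, 322]) cube([1191, 320, 161]);
translate([106, 1183, 483]) cube([1191, 320, 161]);


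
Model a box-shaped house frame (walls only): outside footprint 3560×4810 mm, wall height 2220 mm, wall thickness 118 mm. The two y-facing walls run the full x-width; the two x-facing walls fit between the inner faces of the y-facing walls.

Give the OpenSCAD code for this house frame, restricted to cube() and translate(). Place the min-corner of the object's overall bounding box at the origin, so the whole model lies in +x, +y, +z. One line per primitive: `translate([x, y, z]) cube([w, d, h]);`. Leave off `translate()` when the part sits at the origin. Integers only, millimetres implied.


cube([3560, 118, 2220]);
translate([0, 4692, 0]) cube([3560, 118, 2220]);
translate([0, 118, 0]) cube([118, 4574, 2220]);
translate([3442, 118, 0]) cube([118, 4574, 2220]);


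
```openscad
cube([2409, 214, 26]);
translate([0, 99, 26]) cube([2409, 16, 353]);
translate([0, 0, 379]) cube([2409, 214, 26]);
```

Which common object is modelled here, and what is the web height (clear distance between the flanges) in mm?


An I-beam. The web height is 353 mm.

Two wide flanges with a thin centred web — an I-beam. Overall 405 mm minus two 26 mm flanges gives a web of 405 − 2·26 = 353 mm.


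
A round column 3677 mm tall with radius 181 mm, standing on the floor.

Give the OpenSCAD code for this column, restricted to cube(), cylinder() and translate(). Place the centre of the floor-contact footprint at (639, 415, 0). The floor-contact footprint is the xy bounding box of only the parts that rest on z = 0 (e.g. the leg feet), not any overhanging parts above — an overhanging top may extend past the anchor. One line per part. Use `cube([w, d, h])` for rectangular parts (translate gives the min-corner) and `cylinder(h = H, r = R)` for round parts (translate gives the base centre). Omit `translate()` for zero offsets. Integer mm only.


translate([639, 415, 0]) cylinder(h = 3677, r = 181);


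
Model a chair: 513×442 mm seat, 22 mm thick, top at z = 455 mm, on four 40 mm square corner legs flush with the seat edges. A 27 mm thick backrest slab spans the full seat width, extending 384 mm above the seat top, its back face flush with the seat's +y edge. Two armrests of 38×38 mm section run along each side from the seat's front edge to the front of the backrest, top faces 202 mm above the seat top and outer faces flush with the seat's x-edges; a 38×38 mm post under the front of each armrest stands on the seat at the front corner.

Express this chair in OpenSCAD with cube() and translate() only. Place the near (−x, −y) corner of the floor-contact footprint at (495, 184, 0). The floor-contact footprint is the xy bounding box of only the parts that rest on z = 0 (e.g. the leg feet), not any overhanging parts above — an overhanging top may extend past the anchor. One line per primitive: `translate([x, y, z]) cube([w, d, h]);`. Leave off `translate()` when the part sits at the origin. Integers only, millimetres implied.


// leg_h = 455 - 22 = 433
// arm post h = 202 - 38 = 164
translate([495, 184, 433]) cube([513, 442, 22]);
translate([495, 184, 0]) cube([40, 40, 433]);
translate([968, 184, 0]) cube([40, 40, 433]);
translate([495, 586, 0]) cube([40, 40, 433]);
translate([968, 586, 0]) cube([40, 40, 433]);
translate([495, 599, 455]) cube([513, 27, 384]);
translate([495, 184, 619]) cube([38, 415, 38]);
translate([970, 184, 619]) cube([38, 415, 38]);
translate([495, 184, 455]) cube([38, 38, 164]);
translate([970, 184, 455]) cube([38, 38, 164]);


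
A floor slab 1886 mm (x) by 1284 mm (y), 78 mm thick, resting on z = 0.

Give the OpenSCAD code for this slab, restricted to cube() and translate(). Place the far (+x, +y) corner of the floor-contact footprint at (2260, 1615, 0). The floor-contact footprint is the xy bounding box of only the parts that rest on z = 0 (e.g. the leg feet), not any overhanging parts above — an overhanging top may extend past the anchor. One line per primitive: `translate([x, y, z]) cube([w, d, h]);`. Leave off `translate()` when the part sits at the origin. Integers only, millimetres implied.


translate([374, 331, 0]) cube([1886, 1284, 78]);


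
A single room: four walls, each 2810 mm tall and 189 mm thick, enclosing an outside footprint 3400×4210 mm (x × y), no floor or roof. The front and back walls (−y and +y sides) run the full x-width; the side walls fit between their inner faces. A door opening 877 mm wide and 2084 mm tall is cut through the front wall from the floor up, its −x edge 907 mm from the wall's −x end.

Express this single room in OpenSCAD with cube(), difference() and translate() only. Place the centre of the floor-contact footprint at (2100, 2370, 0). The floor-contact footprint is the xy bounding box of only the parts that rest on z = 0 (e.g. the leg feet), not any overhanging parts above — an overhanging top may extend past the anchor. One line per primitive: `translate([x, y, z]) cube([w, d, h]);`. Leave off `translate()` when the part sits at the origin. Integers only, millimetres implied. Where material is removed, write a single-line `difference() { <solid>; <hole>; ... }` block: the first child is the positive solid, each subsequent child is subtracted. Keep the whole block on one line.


difference() { translate([400, 265, 0]) cube([3400, 189, 2810]); translate([1307, 265, 0]) cube([877, 189, 2084]); }
translate([400, 4286, 0]) cube([3400, 189, 2810]);
translate([400, 454, 0]) cube([189, 3832, 2810]);
translate([3611, 454, 0]) cube([189, 3832, 2810]);


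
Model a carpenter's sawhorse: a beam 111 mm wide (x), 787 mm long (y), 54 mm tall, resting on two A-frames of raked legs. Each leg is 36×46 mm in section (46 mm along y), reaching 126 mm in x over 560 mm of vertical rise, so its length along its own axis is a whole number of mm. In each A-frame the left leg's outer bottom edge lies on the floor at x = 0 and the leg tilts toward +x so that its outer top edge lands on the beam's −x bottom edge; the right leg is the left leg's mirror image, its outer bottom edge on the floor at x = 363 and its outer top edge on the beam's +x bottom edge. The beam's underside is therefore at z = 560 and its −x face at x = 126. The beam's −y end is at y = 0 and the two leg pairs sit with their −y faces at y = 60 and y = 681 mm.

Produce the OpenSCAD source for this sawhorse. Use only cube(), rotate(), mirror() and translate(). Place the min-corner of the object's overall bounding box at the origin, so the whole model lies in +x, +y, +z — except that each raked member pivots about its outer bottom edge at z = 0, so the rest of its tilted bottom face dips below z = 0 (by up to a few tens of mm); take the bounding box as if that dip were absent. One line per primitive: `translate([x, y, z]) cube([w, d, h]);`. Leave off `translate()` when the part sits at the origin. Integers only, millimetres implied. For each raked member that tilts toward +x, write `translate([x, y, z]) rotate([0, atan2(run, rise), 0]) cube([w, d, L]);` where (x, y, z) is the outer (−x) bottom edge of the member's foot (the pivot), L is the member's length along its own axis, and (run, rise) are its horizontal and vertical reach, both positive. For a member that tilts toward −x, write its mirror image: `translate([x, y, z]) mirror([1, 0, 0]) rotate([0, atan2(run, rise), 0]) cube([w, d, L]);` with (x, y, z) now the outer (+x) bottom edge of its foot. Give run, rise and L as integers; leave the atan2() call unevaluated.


translate([126, 0, 560]) cube([111, 787, 54]);
translate([0, 60, 0]) rotate([0, atan2(126, 560), 0]) cube([36, 46, 574]);
translate([363, 60, 0]) mirror([1, 0, 0]) rotate([0, atan2(126, 560), 0]) cube([36, 46, 574]);
translate([0, 681, 0]) rotate([0, atan2(126, 560), 0]) cube([36, 46, 574]);
translate([363, 681, 0]) mirror([1, 0, 0]) rotate([0, atan2(126, 560), 0]) cube([36, 46, 574]);


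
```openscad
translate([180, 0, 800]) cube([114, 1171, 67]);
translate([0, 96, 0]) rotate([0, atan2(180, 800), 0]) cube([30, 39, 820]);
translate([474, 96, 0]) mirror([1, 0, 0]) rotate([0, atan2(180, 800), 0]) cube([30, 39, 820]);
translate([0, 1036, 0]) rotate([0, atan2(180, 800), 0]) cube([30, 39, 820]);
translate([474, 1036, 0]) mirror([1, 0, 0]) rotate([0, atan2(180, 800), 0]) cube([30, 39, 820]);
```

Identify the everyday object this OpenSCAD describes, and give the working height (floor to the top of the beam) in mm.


A sawhorse. The overall height is 867 mm.

A beam across two mirrored pairs of raked legs — a sawhorse. The beam's underside is at z = 800 (matching the legs' vertical rise in atan2(180, 800)) and the beam is 67 mm tall, so its top is at 800 + 67 = 867 mm. The raked legs top out at the beam's underside, so that is the highest point.


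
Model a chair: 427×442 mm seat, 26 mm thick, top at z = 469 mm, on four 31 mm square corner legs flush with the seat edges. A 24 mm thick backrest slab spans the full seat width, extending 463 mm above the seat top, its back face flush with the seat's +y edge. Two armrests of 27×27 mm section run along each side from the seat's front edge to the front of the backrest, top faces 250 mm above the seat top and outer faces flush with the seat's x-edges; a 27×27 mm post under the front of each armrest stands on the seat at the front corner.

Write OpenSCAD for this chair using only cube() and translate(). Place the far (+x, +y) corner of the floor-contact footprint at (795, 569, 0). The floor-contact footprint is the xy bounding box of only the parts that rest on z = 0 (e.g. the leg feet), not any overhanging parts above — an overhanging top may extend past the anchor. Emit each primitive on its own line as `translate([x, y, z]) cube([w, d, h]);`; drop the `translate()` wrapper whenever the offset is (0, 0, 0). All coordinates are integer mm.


translate([368, 127, 443]) cube([427, 442, 26]);
translate([368, 127, 0]) cube([31, 31, 443]);
translate([764, 127, 0]) cube([31, 31, 443]);
translate([368, 538, 0]) cube([31, 31, 443]);
translate([764, 538, 0]) cube([31, 31, 443]);
translate([368, 545, 469]) cube([427, 24, 463]);
translate([368, 127, 692]) cube([27, 418, 27]);
translate([768, 127, 692]) cube([27, 418, 27]);
translate([368, 127, 469]) cube([27, 27, 223]);
translate([768, 127, 469]) cube([27, 27, 223]);


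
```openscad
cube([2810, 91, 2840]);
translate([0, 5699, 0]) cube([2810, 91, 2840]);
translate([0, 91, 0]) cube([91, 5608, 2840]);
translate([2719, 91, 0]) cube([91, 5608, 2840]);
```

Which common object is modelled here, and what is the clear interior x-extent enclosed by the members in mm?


A house (or room) frame. The interior width is 2628 mm.

Four 2840 mm walls enclosing a rectangle with no floor or roof — a room or house frame. Outside width is 2810 mm and wall thickness is 91 mm, so the interior width is 2810 − 2 × 91 = 2628 mm.


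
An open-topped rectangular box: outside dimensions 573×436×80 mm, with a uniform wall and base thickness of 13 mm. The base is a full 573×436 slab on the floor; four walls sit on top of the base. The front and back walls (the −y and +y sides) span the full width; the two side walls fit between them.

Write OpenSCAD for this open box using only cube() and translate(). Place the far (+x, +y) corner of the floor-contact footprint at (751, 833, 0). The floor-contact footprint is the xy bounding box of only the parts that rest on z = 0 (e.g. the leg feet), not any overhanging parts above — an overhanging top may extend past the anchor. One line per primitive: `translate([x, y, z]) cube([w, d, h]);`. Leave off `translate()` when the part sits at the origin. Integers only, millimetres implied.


translate([178, 397, 0]) cube([573, 436, 13]);
translate([178, 397, 13]) cube([573, 13, 67]);
translate([178, 820, 13]) cube([573, 13, 67]);
translate([178, 410, 13]) cube([13, 410, 67]);
translate([738, 410, 13]) cube([13, 410, 67]);


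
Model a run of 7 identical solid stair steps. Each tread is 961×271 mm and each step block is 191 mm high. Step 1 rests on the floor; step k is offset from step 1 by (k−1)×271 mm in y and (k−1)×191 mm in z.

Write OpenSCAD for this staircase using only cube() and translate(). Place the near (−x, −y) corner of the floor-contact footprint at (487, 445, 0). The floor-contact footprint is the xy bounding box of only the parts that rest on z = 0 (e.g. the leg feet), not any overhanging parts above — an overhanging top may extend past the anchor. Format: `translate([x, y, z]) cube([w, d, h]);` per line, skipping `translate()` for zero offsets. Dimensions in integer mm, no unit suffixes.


translate([487, 445, 0]) cube([961, 271, 191]);
translate([487, 716, 191]) cube([961, 271, 191]);
translate([487, 987, 382]) cube([961, 271, 191]);
translate([487, 1258, 573]) cube([961, 271, 191]);
translate([487, 1529, 764]) cube([961, 271, 191]);
translate([487, 1800, 955]) cube([961, 271, 191]);
translate([487, 2071, 1146]) cube([961, 271, 191]);


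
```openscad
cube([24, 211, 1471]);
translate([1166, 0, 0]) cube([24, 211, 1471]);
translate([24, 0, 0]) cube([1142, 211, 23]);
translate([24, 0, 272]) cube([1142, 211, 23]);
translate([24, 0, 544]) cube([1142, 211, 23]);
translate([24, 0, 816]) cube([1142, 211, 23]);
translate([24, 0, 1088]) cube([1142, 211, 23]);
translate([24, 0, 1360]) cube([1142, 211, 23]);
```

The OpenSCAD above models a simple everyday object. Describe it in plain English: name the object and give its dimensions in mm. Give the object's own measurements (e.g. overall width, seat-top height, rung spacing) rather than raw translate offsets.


An open bookshelf. Two side panels, each 24 mm thick, 211 mm deep and 1471 mm tall, stand 1190 mm apart (outside-to-outside). Between them sit 6 shelves, each 23 mm thick and 211 mm deep, spanning the full gap between the sides. The bottom shelf rests on the floor (its underside at z = 0) and the clear gap between one shelf's top and the next shelf's underside is 249 mm.


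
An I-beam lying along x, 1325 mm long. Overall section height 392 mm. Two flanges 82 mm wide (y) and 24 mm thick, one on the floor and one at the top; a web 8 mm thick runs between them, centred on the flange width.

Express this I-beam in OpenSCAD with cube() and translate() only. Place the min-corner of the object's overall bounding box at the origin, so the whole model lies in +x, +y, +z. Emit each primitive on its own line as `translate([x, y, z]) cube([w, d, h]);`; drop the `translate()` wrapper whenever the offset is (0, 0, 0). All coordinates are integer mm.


cube([1325, 82, 24]);
translate([0, 37, 24]) cube([1325, 8, 344]);
translate([0, 0, 368]) cube([1325, 82, 24]);


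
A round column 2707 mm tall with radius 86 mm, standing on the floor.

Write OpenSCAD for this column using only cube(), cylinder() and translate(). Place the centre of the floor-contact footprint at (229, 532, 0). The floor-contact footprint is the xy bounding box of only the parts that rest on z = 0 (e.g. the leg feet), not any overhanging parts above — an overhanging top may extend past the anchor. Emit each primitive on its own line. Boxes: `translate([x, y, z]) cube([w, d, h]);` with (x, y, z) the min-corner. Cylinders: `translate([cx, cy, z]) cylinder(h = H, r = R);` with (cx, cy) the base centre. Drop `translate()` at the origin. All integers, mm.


translate([229, 532, 0]) cylinder(h = 2707, r = 86);


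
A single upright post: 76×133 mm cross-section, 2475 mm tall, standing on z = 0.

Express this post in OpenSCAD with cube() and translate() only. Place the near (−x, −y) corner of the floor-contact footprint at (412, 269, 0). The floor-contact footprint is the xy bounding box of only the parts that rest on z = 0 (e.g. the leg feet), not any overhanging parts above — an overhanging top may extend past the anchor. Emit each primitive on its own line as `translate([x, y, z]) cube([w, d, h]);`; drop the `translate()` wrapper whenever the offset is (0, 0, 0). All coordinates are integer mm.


translate([412, 269, 0]) cube([76, 133, 2475]);


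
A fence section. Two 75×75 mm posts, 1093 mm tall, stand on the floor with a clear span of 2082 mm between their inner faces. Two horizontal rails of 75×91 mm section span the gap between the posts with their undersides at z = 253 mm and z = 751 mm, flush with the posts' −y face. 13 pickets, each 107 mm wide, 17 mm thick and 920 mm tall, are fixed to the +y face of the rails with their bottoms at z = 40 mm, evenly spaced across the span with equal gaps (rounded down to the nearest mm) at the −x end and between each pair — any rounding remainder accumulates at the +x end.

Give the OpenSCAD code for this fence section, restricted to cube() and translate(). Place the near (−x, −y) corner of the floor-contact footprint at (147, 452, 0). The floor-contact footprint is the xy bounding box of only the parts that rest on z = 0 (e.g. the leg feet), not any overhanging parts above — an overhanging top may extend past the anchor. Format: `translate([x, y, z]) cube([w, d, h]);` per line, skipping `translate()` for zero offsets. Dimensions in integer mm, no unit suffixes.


translate([147, 452, 0]) cube([75, 75, 1093]);
translate([2304, 452, 0]) cube([75, 75, 1093]);
translate([222, 452, 253]) cube([2082, 75, 91]);
translate([222, 452, 751]) cube([2082, 75, 91]);
translate([271, 527, 40]) cube([107, 17, 920]);
translate([427, 527, 40]) cube([107, 17, 920]);
translate([583, 527, 40]) cube([107, 17, 920]);
translate([739, 527, 40]) cube([107, 17, 920]);
translate([895, 527, 40]) cube([107, 17, 920]);
translate([1051, 527, 40]) cube([107, 17, 920]);
translate([1207, 527, 40]) cube([107, 17, 920]);
translate([1363, 527, 40]) cube([107, 17, 920]);
translate([1519, 527, 40]) cube([107, 17, 920]);
translate([1675, 527, 40]) cube([107, 17, 920]);
translate([1831, 527, 40]) cube([107, 17, 920]);
translate([1987, 527, 40]) cube([107, 17, 920]);
translate([2143, 527, 40]) cube([107, 17, 920]);


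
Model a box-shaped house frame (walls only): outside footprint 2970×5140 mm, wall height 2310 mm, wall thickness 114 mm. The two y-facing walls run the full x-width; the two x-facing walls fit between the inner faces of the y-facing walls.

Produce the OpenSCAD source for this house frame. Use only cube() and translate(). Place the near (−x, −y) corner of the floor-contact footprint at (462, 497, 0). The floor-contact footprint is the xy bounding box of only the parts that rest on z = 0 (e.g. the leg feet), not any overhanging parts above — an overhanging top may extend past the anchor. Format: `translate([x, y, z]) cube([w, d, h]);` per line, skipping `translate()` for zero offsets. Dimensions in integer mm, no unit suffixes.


translate([462, 497, 0]) cube([2970, 114, 2310]);
translate([462, 5523, 0]) cube([2970, 114, 2310]);
translate([462, 611, 0]) cube([114, 4912, 2310]);
translate([3318, 611, 0]) cube([114, 4912, 2310]);


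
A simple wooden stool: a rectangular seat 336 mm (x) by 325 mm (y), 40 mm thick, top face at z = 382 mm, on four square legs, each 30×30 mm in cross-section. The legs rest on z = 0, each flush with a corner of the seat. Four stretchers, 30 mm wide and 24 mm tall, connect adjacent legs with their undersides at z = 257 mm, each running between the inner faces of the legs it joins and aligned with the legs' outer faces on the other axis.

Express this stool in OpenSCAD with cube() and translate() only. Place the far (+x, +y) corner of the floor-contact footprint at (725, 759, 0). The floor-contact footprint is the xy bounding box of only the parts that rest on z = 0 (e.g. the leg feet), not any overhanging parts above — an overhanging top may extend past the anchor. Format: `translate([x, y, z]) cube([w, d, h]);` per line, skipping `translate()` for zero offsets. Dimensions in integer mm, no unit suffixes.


translate([389, 434, 342]) cube([336, 325, 40]);
translate([389, 434, 0]) cube([30, 30, 342]);
translate([695, 434, 0]) cube([30, 30, 342]);
translate([389, 729, 0]) cube([30, 30, 342]);
translate([695, 729, 0]) cube([30, 30, 342]);
translate([419, 434, 257]) cube([276, 30, 24]);
translate([419, 729, 257]) cube([276, 30, 24]);
translate([389, 464, 257]) cube([30, 265, 24]);
translate([695, 464, 257]) cube([30, 265, 24]);


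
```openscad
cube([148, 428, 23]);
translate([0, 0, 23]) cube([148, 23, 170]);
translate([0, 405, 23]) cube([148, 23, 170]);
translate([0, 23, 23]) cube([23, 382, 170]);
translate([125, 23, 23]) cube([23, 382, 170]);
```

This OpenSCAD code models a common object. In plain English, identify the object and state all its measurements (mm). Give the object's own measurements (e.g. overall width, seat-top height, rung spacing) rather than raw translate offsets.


An open-topped rectangular box: outside dimensions 148×428×193 mm, with a uniform wall and base thickness of 23 mm. The base is a full 148×428 slab on the floor; four walls sit on top of the base. The front and back walls (the −y and +y sides) span the full width; the two side walls fit between them.


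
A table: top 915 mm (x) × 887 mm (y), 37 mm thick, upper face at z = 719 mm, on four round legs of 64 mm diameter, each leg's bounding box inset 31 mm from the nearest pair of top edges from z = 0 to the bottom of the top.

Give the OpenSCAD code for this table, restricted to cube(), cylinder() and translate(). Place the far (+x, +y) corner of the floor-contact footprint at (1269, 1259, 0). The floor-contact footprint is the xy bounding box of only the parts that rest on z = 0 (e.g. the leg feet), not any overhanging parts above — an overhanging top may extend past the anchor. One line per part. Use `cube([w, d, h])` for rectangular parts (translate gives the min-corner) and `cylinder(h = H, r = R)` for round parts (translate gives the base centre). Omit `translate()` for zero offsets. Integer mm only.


// leg_h = 719 - 37 = 682
translate([385, 403, 682]) cube([915, 887, 37]);
translate([448, 466, 0]) cylinder(h = 682, r = 32);
translate([1237, 466, 0]) cylinder(h = 682, r = 32);
translate([448, 1227, 0]) cylinder(h = 682, r = 32);
translate([1237, 1227, 0]) cylinder(h = 682, r = 32);


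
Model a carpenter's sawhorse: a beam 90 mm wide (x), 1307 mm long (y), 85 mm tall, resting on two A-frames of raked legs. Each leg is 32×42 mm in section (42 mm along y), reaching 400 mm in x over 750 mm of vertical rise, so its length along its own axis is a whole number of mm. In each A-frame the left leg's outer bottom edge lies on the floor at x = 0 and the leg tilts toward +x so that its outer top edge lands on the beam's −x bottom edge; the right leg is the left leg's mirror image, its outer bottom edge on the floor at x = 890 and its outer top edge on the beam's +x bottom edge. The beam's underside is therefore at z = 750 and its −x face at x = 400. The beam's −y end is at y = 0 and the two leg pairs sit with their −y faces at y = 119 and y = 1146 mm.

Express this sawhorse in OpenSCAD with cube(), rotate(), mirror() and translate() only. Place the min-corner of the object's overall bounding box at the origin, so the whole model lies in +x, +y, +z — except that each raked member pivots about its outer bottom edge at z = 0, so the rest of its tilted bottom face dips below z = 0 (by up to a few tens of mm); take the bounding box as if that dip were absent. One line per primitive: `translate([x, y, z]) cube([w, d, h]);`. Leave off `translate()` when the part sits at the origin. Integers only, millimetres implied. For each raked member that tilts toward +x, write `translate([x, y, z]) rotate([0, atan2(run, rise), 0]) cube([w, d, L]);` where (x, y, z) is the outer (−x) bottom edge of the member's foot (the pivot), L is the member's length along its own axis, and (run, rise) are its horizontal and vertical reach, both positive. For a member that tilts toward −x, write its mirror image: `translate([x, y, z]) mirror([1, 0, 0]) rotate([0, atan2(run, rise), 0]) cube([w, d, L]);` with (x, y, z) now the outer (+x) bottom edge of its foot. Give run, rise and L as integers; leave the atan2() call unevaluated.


translate([400, 0, 750]) cube([90, 1307, 85]);
translate([0, 119, 0]) rotate([0, atan2(400, 750), 0]) cube([32, 42, 850]);
translate([890, 119, 0]) mirror([1, 0, 0]) rotate([0, atan2(400, 750), 0]) cube([32, 42, 850]);
translate([0, 1146, 0]) rotate([0, atan2(400, 750), 0]) cube([32, 42, 850]);
translate([890, 1146, 0]) mirror([1, 0, 0]) rotate([0, atan2(400, 750), 0]) cube([32, 42, 850]);
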